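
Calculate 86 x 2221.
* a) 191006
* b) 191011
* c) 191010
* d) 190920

86 * 2221 = 191006
a) 191006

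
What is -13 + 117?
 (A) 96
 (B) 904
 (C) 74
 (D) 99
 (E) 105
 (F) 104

-13 + 117 = 104
F) 104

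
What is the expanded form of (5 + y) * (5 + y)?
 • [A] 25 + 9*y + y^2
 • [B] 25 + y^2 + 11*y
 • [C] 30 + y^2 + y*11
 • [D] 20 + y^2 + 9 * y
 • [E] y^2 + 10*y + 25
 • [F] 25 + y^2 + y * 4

Expanding (5 + y) * (5 + y):
= y^2 + 10*y + 25
E) y^2 + 10*y + 25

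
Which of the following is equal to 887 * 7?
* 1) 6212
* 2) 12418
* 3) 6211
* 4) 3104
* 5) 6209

887 * 7 = 6209
5) 6209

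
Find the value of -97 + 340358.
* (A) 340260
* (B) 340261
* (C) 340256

-97 + 340358 = 340261
B) 340261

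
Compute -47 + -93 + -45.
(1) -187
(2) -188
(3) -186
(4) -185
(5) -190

First: -47 + -93 = -140
Then: -140 + -45 = -185
4) -185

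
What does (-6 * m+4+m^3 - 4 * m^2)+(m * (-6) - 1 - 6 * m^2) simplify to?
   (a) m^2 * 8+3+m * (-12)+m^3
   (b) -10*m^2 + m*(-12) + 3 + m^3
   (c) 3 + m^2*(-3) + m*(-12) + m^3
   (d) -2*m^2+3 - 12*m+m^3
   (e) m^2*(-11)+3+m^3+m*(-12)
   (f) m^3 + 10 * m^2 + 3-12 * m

Adding the polynomials and combining like terms:
(-6*m + 4 + m^3 - 4*m^2) + (m*(-6) - 1 - 6*m^2)
= -10*m^2 + m*(-12) + 3 + m^3
b) -10*m^2 + m*(-12) + 3 + m^3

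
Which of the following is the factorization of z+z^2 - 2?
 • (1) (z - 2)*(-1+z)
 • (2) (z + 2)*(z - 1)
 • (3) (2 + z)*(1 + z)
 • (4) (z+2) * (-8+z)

We need to factor z+z^2 - 2.
The factored form is (z + 2)*(z - 1).
2) (z + 2)*(z - 1)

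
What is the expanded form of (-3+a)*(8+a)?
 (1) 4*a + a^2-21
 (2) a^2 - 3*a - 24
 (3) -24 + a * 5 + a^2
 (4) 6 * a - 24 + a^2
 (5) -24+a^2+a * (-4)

Expanding (-3+a)*(8+a):
= -24 + a * 5 + a^2
3) -24 + a * 5 + a^2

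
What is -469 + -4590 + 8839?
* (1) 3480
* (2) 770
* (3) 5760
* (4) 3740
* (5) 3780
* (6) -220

First: -469 + -4590 = -5059
Then: -5059 + 8839 = 3780
5) 3780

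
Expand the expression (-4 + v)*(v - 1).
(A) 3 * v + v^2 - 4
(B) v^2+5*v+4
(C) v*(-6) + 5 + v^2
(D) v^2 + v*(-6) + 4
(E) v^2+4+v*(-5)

Expanding (-4 + v)*(v - 1):
= v^2+4+v*(-5)
E) v^2+4+v*(-5)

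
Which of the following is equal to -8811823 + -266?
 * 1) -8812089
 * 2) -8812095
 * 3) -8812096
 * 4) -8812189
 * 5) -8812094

-8811823 + -266 = -8812089
1) -8812089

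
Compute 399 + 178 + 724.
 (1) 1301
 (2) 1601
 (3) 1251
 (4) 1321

First: 399 + 178 = 577
Then: 577 + 724 = 1301
1) 1301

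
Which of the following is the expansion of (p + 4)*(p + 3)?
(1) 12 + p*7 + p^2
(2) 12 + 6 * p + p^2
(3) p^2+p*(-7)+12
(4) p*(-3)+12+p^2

Expanding (p + 4)*(p + 3):
= 12 + p*7 + p^2
1) 12 + p*7 + p^2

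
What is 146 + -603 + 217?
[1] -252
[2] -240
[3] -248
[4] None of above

First: 146 + -603 = -457
Then: -457 + 217 = -240
2) -240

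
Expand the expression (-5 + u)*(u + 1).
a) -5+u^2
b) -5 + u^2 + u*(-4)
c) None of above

Expanding (-5 + u)*(u + 1):
= -5 + u^2 + u*(-4)
b) -5 + u^2 + u*(-4)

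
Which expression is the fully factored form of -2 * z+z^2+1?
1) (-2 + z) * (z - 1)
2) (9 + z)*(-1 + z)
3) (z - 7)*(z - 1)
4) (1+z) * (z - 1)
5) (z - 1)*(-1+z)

We need to factor -2 * z+z^2+1.
The factored form is (z - 1)*(-1+z).
5) (z - 1)*(-1+z)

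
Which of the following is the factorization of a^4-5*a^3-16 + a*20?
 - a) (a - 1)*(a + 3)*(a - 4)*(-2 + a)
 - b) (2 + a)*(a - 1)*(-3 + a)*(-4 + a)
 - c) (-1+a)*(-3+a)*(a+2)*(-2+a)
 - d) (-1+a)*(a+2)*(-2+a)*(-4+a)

We need to factor a^4-5*a^3-16 + a*20.
The factored form is (-1+a)*(a+2)*(-2+a)*(-4+a).
d) (-1+a)*(a+2)*(-2+a)*(-4+a)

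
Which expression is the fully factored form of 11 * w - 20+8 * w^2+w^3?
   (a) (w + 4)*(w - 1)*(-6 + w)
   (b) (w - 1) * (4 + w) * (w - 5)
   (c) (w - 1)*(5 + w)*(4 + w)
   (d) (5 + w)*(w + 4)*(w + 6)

We need to factor 11 * w - 20+8 * w^2+w^3.
The factored form is (w - 1)*(5 + w)*(4 + w).
c) (w - 1)*(5 + w)*(4 + w)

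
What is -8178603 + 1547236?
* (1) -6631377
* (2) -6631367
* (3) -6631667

-8178603 + 1547236 = -6631367
2) -6631367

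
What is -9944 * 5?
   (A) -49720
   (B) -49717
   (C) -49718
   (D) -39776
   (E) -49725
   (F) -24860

-9944 * 5 = -49720
A) -49720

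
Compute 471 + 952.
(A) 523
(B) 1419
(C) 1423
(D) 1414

471 + 952 = 1423
C) 1423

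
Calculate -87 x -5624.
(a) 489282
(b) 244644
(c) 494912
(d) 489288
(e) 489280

-87 * -5624 = 489288
d) 489288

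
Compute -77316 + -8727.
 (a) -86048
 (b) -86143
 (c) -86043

-77316 + -8727 = -86043
c) -86043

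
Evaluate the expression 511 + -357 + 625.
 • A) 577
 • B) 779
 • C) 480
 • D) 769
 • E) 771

First: 511 + -357 = 154
Then: 154 + 625 = 779
B) 779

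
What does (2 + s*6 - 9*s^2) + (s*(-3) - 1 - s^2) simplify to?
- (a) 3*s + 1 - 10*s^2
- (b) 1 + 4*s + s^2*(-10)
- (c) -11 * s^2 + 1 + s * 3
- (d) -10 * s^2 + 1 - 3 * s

Adding the polynomials and combining like terms:
(2 + s*6 - 9*s^2) + (s*(-3) - 1 - s^2)
= 3*s + 1 - 10*s^2
a) 3*s + 1 - 10*s^2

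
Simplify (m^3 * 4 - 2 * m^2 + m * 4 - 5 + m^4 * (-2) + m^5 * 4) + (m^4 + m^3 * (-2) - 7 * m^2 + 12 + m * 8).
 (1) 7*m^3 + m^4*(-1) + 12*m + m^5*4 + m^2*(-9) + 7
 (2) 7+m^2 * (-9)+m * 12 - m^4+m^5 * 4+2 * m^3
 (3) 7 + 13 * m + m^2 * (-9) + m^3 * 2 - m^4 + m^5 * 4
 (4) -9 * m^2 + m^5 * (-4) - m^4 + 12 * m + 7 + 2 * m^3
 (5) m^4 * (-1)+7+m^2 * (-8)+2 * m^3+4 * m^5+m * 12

Adding the polynomials and combining like terms:
(m^3*4 - 2*m^2 + m*4 - 5 + m^4*(-2) + m^5*4) + (m^4 + m^3*(-2) - 7*m^2 + 12 + m*8)
= 7+m^2 * (-9)+m * 12 - m^4+m^5 * 4+2 * m^3
2) 7+m^2 * (-9)+m * 12 - m^4+m^5 * 4+2 * m^3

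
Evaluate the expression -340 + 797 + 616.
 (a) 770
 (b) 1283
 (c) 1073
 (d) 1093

First: -340 + 797 = 457
Then: 457 + 616 = 1073
c) 1073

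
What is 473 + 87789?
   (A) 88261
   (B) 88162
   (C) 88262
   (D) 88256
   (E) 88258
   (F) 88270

473 + 87789 = 88262
C) 88262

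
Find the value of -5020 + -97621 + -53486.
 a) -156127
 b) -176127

First: -5020 + -97621 = -102641
Then: -102641 + -53486 = -156127
a) -156127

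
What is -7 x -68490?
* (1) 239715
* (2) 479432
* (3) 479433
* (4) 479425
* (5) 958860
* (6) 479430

-7 * -68490 = 479430
6) 479430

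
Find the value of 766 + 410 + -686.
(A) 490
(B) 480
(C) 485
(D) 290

First: 766 + 410 = 1176
Then: 1176 + -686 = 490
A) 490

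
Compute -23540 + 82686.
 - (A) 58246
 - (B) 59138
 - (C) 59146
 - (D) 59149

-23540 + 82686 = 59146
C) 59146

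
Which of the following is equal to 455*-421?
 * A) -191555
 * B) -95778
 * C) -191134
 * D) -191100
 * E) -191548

455 * -421 = -191555
A) -191555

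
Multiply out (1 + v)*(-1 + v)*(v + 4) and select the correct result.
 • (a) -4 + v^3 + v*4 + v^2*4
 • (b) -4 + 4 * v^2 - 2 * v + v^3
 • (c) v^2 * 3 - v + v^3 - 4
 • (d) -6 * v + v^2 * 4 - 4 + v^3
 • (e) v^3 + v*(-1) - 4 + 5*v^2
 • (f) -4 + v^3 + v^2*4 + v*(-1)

Expanding (1 + v)*(-1 + v)*(v + 4):
= -4 + v^3 + v^2*4 + v*(-1)
f) -4 + v^3 + v^2*4 + v*(-1)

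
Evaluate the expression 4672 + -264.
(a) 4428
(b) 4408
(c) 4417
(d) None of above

4672 + -264 = 4408
b) 4408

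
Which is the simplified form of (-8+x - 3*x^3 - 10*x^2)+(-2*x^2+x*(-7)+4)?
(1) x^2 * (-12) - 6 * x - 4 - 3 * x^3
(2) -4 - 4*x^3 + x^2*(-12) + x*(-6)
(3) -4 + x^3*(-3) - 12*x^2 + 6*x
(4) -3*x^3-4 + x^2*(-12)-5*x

Adding the polynomials and combining like terms:
(-8 + x - 3*x^3 - 10*x^2) + (-2*x^2 + x*(-7) + 4)
= x^2 * (-12) - 6 * x - 4 - 3 * x^3
1) x^2 * (-12) - 6 * x - 4 - 3 * x^3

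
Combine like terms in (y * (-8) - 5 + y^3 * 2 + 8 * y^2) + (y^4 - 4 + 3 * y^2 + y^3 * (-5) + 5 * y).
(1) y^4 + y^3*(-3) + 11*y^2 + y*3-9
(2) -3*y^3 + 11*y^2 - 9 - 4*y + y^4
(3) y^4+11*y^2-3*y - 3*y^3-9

Adding the polynomials and combining like terms:
(y*(-8) - 5 + y^3*2 + 8*y^2) + (y^4 - 4 + 3*y^2 + y^3*(-5) + 5*y)
= y^4+11*y^2-3*y - 3*y^3-9
3) y^4+11*y^2-3*y - 3*y^3-9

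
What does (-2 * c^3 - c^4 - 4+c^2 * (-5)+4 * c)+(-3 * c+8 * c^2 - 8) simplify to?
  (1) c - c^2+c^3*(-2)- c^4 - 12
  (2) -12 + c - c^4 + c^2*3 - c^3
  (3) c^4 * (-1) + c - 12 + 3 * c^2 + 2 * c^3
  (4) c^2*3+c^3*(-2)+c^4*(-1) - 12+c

Adding the polynomials and combining like terms:
(-2*c^3 - c^4 - 4 + c^2*(-5) + 4*c) + (-3*c + 8*c^2 - 8)
= c^2*3+c^3*(-2)+c^4*(-1) - 12+c
4) c^2*3+c^3*(-2)+c^4*(-1) - 12+c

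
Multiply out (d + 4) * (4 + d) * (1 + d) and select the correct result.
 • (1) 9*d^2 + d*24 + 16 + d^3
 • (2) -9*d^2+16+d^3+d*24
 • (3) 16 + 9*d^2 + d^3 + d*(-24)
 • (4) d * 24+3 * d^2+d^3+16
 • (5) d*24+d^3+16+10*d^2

Expanding (d + 4) * (4 + d) * (1 + d):
= 9*d^2 + d*24 + 16 + d^3
1) 9*d^2 + d*24 + 16 + d^3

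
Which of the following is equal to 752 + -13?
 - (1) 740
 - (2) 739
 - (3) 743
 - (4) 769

752 + -13 = 739
2) 739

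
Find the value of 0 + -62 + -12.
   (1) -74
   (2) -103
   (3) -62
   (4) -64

First: 0 + -62 = -62
Then: -62 + -12 = -74
1) -74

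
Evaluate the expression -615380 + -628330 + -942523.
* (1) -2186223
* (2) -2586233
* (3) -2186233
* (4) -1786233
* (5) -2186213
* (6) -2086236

First: -615380 + -628330 = -1243710
Then: -1243710 + -942523 = -2186233
3) -2186233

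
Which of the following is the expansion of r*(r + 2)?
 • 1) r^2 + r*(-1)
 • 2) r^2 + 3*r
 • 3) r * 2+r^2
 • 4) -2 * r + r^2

Expanding r*(r + 2):
= r * 2+r^2
3) r * 2+r^2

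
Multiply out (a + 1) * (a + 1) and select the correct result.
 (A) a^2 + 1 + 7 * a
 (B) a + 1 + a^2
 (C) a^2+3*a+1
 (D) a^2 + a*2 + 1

Expanding (a + 1) * (a + 1):
= a^2 + a*2 + 1
D) a^2 + a*2 + 1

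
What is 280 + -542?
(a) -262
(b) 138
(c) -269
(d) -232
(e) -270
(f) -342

280 + -542 = -262
a) -262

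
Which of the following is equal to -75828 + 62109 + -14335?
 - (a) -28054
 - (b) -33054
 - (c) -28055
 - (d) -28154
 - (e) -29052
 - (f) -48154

First: -75828 + 62109 = -13719
Then: -13719 + -14335 = -28054
a) -28054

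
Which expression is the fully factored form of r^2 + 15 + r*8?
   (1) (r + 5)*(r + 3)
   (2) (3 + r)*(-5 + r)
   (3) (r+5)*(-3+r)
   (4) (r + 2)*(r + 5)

We need to factor r^2 + 15 + r*8.
The factored form is (r + 5)*(r + 3).
1) (r + 5)*(r + 3)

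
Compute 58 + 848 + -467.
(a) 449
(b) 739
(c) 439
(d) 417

First: 58 + 848 = 906
Then: 906 + -467 = 439
c) 439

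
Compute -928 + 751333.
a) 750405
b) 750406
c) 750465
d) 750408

-928 + 751333 = 750405
a) 750405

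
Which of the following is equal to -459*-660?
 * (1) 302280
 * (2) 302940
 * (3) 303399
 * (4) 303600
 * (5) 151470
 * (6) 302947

-459 * -660 = 302940
2) 302940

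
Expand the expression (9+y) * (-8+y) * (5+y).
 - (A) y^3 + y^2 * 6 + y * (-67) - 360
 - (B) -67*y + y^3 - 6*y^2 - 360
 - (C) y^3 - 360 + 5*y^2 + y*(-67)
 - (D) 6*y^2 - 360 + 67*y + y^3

Expanding (9+y) * (-8+y) * (5+y):
= y^3 + y^2 * 6 + y * (-67) - 360
A) y^3 + y^2 * 6 + y * (-67) - 360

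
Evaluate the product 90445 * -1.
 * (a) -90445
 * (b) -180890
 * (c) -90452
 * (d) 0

90445 * -1 = -90445
a) -90445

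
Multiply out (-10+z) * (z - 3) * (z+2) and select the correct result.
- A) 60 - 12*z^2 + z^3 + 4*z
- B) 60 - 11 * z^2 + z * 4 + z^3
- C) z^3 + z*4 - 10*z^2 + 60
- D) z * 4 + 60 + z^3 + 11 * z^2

Expanding (-10+z) * (z - 3) * (z+2):
= 60 - 11 * z^2 + z * 4 + z^3
B) 60 - 11 * z^2 + z * 4 + z^3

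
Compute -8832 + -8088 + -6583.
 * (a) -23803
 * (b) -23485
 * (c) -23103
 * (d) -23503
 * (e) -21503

First: -8832 + -8088 = -16920
Then: -16920 + -6583 = -23503
d) -23503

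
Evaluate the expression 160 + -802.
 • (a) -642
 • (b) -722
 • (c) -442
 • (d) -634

160 + -802 = -642
a) -642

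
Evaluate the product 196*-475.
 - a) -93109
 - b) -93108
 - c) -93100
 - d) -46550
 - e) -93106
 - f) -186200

196 * -475 = -93100
c) -93100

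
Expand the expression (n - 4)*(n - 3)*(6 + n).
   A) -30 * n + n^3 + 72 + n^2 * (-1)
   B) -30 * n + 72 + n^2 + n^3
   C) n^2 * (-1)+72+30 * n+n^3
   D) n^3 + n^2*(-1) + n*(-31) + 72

Expanding (n - 4)*(n - 3)*(6 + n):
= -30 * n + n^3 + 72 + n^2 * (-1)
A) -30 * n + n^3 + 72 + n^2 * (-1)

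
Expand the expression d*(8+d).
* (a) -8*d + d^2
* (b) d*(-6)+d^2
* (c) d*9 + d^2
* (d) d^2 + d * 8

Expanding d*(8+d):
= d^2 + d * 8
d) d^2 + d * 8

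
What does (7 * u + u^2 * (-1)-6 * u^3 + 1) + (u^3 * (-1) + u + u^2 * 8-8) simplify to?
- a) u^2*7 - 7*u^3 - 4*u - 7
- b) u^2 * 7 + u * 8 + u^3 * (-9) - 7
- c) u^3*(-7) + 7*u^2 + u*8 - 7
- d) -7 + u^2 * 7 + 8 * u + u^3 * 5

Adding the polynomials and combining like terms:
(7*u + u^2*(-1) - 6*u^3 + 1) + (u^3*(-1) + u + u^2*8 - 8)
= u^3*(-7) + 7*u^2 + u*8 - 7
c) u^3*(-7) + 7*u^2 + u*8 - 7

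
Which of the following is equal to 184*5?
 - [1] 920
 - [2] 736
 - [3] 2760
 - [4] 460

184 * 5 = 920
1) 920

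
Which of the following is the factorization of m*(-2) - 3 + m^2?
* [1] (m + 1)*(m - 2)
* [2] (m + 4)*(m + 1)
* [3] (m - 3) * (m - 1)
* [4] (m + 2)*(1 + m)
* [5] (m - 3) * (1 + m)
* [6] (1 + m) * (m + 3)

We need to factor m*(-2) - 3 + m^2.
The factored form is (m - 3) * (1 + m).
5) (m - 3) * (1 + m)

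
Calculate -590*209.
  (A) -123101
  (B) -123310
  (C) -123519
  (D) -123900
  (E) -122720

-590 * 209 = -123310
B) -123310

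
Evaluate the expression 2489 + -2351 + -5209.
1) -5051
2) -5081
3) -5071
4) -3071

First: 2489 + -2351 = 138
Then: 138 + -5209 = -5071
3) -5071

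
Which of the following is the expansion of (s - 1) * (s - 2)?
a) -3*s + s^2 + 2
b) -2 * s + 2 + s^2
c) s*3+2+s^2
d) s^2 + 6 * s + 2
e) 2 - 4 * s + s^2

Expanding (s - 1) * (s - 2):
= -3*s + s^2 + 2
a) -3*s + s^2 + 2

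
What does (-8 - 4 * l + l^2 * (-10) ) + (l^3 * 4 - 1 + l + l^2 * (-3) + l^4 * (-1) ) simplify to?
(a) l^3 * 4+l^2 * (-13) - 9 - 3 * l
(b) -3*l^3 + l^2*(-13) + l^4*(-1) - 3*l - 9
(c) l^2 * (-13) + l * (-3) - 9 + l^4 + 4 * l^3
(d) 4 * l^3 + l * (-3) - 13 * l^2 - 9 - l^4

Adding the polynomials and combining like terms:
(-8 - 4*l + l^2*(-10)) + (l^3*4 - 1 + l + l^2*(-3) + l^4*(-1))
= 4 * l^3 + l * (-3) - 13 * l^2 - 9 - l^4
d) 4 * l^3 + l * (-3) - 13 * l^2 - 9 - l^4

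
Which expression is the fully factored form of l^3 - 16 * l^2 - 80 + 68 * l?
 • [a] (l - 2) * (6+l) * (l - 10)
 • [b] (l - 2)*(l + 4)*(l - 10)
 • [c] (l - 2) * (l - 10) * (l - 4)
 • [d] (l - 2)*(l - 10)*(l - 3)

We need to factor l^3 - 16 * l^2 - 80 + 68 * l.
The factored form is (l - 2) * (l - 10) * (l - 4).
c) (l - 2) * (l - 10) * (l - 4)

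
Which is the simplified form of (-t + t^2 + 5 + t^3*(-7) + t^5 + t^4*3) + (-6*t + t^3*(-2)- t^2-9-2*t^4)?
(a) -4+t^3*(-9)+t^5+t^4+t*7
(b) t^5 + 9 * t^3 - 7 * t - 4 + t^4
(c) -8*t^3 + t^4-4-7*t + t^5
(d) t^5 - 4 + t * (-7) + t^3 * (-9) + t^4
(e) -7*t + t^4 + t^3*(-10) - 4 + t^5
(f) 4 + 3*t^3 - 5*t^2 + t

Adding the polynomials and combining like terms:
(-t + t^2 + 5 + t^3*(-7) + t^5 + t^4*3) + (-6*t + t^3*(-2) - t^2 - 9 - 2*t^4)
= t^5 - 4 + t * (-7) + t^3 * (-9) + t^4
d) t^5 - 4 + t * (-7) + t^3 * (-9) + t^4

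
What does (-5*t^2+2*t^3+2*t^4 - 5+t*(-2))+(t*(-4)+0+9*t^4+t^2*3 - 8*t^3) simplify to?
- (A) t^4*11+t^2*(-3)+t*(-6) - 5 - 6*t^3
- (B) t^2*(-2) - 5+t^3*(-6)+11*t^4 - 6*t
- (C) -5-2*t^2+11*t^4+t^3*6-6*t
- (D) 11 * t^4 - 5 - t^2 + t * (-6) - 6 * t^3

Adding the polynomials and combining like terms:
(-5*t^2 + 2*t^3 + 2*t^4 - 5 + t*(-2)) + (t*(-4) + 0 + 9*t^4 + t^2*3 - 8*t^3)
= t^2*(-2) - 5+t^3*(-6)+11*t^4 - 6*t
B) t^2*(-2) - 5+t^3*(-6)+11*t^4 - 6*t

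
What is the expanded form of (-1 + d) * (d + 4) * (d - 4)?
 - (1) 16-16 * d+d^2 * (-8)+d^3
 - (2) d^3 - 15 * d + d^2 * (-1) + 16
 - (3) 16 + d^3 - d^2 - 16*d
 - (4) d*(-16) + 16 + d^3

Expanding (-1 + d) * (d + 4) * (d - 4):
= 16 + d^3 - d^2 - 16*d
3) 16 + d^3 - d^2 - 16*d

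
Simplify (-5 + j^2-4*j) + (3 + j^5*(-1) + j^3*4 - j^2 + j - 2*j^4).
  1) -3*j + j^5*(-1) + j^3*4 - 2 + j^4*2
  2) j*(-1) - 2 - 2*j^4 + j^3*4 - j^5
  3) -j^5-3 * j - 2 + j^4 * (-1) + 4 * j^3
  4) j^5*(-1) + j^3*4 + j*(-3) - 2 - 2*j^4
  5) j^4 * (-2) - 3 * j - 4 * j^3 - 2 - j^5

Adding the polynomials and combining like terms:
(-5 + j^2 - 4*j) + (3 + j^5*(-1) + j^3*4 - j^2 + j - 2*j^4)
= j^5*(-1) + j^3*4 + j*(-3) - 2 - 2*j^4
4) j^5*(-1) + j^3*4 + j*(-3) - 2 - 2*j^4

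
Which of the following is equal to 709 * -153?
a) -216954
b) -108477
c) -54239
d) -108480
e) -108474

709 * -153 = -108477
b) -108477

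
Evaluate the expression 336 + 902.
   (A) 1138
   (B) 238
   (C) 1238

336 + 902 = 1238
C) 1238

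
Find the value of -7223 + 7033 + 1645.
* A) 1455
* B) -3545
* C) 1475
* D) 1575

First: -7223 + 7033 = -190
Then: -190 + 1645 = 1455
A) 1455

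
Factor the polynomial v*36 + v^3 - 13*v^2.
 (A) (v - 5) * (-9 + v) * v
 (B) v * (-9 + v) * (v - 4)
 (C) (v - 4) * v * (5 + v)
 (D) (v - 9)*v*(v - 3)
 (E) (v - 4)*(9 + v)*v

We need to factor v*36 + v^3 - 13*v^2.
The factored form is v * (-9 + v) * (v - 4).
B) v * (-9 + v) * (v - 4)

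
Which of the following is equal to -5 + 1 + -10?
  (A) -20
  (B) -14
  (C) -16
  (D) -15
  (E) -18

First: -5 + 1 = -4
Then: -4 + -10 = -14
B) -14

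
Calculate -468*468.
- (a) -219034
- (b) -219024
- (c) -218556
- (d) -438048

-468 * 468 = -219024
b) -219024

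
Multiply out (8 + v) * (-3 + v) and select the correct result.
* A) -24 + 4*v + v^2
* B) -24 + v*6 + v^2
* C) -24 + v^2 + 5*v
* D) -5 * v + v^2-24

Expanding (8 + v) * (-3 + v):
= -24 + v^2 + 5*v
C) -24 + v^2 + 5*v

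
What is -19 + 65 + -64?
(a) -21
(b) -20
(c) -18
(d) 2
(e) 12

First: -19 + 65 = 46
Then: 46 + -64 = -18
c) -18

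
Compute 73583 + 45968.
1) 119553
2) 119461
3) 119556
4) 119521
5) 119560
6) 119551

73583 + 45968 = 119551
6) 119551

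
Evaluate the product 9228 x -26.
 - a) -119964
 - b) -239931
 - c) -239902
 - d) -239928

9228 * -26 = -239928
d) -239928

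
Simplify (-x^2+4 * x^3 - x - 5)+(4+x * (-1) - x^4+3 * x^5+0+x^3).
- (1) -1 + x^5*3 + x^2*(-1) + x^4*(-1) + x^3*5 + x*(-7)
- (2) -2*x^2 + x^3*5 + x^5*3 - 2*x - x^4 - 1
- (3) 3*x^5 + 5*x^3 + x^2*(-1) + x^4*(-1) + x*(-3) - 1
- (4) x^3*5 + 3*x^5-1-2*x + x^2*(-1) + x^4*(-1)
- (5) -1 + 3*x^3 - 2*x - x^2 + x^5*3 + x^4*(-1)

Adding the polynomials and combining like terms:
(-x^2 + 4*x^3 - x - 5) + (4 + x*(-1) - x^4 + 3*x^5 + 0 + x^3)
= x^3*5 + 3*x^5-1-2*x + x^2*(-1) + x^4*(-1)
4) x^3*5 + 3*x^5-1-2*x + x^2*(-1) + x^4*(-1)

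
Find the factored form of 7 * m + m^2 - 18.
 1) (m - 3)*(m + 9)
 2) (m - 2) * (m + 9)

We need to factor 7 * m + m^2 - 18.
The factored form is (m - 2) * (m + 9).
2) (m - 2) * (m + 9)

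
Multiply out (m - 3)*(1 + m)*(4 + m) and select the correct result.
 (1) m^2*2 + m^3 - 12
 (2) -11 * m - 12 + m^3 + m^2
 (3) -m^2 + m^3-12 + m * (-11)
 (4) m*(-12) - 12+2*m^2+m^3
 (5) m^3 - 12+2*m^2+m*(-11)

Expanding (m - 3)*(1 + m)*(4 + m):
= m^3 - 12+2*m^2+m*(-11)
5) m^3 - 12+2*m^2+m*(-11)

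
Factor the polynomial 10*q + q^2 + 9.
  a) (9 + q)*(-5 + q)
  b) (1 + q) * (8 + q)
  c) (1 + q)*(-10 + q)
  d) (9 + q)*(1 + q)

We need to factor 10*q + q^2 + 9.
The factored form is (9 + q)*(1 + q).
d) (9 + q)*(1 + q)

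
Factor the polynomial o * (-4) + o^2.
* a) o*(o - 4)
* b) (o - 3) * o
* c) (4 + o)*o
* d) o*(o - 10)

We need to factor o * (-4) + o^2.
The factored form is o*(o - 4).
a) o*(o - 4)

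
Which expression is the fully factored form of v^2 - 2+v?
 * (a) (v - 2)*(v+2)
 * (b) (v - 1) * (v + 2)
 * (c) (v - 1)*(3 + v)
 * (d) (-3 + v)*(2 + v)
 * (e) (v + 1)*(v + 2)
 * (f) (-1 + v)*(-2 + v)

We need to factor v^2 - 2+v.
The factored form is (v - 1) * (v + 2).
b) (v - 1) * (v + 2)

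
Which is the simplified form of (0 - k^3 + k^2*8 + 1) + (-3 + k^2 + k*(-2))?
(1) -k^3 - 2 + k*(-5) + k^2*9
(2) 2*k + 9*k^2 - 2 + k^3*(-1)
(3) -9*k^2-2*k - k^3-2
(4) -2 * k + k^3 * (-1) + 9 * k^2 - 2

Adding the polynomials and combining like terms:
(0 - k^3 + k^2*8 + 1) + (-3 + k^2 + k*(-2))
= -2 * k + k^3 * (-1) + 9 * k^2 - 2
4) -2 * k + k^3 * (-1) + 9 * k^2 - 2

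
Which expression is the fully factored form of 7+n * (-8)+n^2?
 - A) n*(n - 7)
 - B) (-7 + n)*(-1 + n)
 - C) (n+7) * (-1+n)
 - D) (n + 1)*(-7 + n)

We need to factor 7+n * (-8)+n^2.
The factored form is (-7 + n)*(-1 + n).
B) (-7 + n)*(-1 + n)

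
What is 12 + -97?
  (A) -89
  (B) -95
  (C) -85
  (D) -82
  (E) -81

12 + -97 = -85
C) -85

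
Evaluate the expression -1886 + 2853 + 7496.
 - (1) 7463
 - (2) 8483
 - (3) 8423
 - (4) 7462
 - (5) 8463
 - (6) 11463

First: -1886 + 2853 = 967
Then: 967 + 7496 = 8463
5) 8463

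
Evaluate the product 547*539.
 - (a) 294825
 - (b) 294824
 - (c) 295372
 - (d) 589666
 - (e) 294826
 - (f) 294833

547 * 539 = 294833
f) 294833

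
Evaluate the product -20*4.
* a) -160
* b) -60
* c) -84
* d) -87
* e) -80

-20 * 4 = -80
e) -80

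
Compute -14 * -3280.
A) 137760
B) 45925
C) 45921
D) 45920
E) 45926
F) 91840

-14 * -3280 = 45920
D) 45920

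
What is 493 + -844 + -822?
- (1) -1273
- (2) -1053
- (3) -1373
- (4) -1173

First: 493 + -844 = -351
Then: -351 + -822 = -1173
4) -1173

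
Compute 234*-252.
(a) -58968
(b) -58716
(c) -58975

234 * -252 = -58968
a) -58968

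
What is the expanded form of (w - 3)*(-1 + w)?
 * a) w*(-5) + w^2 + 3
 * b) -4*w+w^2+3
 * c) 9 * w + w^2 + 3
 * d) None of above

Expanding (w - 3)*(-1 + w):
= -4*w+w^2+3
b) -4*w+w^2+3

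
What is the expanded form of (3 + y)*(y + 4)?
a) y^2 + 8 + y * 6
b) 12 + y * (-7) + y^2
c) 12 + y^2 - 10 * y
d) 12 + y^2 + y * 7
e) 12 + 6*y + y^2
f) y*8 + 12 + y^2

Expanding (3 + y)*(y + 4):
= 12 + y^2 + y * 7
d) 12 + y^2 + y * 7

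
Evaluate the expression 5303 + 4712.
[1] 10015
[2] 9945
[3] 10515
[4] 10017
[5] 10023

5303 + 4712 = 10015
1) 10015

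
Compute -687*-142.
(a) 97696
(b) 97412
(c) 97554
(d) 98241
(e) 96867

-687 * -142 = 97554
c) 97554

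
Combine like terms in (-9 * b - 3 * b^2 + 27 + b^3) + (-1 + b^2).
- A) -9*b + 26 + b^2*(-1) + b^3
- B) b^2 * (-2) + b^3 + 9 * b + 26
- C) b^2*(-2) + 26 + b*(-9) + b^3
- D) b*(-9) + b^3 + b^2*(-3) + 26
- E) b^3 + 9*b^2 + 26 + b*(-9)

Adding the polynomials and combining like terms:
(-9*b - 3*b^2 + 27 + b^3) + (-1 + b^2)
= b^2*(-2) + 26 + b*(-9) + b^3
C) b^2*(-2) + 26 + b*(-9) + b^3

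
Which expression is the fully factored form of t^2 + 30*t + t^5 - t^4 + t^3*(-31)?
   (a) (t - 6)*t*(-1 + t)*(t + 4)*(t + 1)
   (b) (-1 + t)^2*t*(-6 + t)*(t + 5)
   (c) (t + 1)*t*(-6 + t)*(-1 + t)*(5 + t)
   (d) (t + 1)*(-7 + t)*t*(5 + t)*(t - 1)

We need to factor t^2 + 30*t + t^5 - t^4 + t^3*(-31).
The factored form is (t + 1)*t*(-6 + t)*(-1 + t)*(5 + t).
c) (t + 1)*t*(-6 + t)*(-1 + t)*(5 + t)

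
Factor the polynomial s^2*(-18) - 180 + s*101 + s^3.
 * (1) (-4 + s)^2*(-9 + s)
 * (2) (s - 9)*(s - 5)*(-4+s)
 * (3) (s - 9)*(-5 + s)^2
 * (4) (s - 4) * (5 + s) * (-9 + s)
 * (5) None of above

We need to factor s^2*(-18) - 180 + s*101 + s^3.
The factored form is (s - 9)*(s - 5)*(-4+s).
2) (s - 9)*(s - 5)*(-4+s)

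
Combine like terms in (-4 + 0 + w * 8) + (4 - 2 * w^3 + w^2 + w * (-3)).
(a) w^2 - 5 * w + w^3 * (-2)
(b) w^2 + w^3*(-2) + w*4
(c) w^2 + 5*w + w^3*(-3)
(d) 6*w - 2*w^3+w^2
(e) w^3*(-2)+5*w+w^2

Adding the polynomials and combining like terms:
(-4 + 0 + w*8) + (4 - 2*w^3 + w^2 + w*(-3))
= w^3*(-2)+5*w+w^2
e) w^3*(-2)+5*w+w^2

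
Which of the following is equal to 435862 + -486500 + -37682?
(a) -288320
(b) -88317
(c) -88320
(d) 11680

First: 435862 + -486500 = -50638
Then: -50638 + -37682 = -88320
c) -88320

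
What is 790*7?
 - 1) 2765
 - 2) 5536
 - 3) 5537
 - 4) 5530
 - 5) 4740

790 * 7 = 5530
4) 5530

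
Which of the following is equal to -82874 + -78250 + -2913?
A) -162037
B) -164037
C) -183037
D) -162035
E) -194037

First: -82874 + -78250 = -161124
Then: -161124 + -2913 = -164037
B) -164037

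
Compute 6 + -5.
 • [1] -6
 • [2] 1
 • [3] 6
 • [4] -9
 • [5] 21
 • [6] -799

6 + -5 = 1
2) 1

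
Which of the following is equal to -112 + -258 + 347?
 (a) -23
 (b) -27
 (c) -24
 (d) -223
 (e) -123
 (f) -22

First: -112 + -258 = -370
Then: -370 + 347 = -23
a) -23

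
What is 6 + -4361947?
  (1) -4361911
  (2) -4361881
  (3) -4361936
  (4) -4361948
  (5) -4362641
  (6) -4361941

6 + -4361947 = -4361941
6) -4361941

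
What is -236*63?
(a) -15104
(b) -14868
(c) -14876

-236 * 63 = -14868
b) -14868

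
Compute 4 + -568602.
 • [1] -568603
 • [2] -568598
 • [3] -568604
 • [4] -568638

4 + -568602 = -568598
2) -568598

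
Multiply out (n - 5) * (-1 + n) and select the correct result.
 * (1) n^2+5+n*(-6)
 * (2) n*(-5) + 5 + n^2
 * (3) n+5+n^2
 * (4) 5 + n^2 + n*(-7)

Expanding (n - 5) * (-1 + n):
= n^2+5+n*(-6)
1) n^2+5+n*(-6)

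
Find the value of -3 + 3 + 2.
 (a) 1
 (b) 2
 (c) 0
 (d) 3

First: -3 + 3 = 0
Then: 0 + 2 = 2
b) 2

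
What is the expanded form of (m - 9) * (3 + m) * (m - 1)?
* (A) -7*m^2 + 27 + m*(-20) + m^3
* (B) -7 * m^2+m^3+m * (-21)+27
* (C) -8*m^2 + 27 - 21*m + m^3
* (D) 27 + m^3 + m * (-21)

Expanding (m - 9) * (3 + m) * (m - 1):
= -7 * m^2+m^3+m * (-21)+27
B) -7 * m^2+m^3+m * (-21)+27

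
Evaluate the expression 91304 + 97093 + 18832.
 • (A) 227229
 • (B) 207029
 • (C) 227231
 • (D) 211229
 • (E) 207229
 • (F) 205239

First: 91304 + 97093 = 188397
Then: 188397 + 18832 = 207229
E) 207229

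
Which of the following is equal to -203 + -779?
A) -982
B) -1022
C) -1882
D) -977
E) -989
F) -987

-203 + -779 = -982
A) -982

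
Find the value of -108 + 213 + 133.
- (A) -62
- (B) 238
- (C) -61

First: -108 + 213 = 105
Then: 105 + 133 = 238
B) 238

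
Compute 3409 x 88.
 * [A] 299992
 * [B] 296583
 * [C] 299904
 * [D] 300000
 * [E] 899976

3409 * 88 = 299992
A) 299992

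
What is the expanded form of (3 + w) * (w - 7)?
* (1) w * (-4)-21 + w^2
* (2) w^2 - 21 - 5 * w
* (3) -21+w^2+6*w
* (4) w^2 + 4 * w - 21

Expanding (3 + w) * (w - 7):
= w * (-4)-21 + w^2
1) w * (-4)-21 + w^2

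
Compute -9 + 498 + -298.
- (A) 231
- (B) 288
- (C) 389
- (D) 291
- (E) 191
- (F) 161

First: -9 + 498 = 489
Then: 489 + -298 = 191
E) 191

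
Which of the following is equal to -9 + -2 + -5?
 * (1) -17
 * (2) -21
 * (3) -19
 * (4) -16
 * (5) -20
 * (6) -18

First: -9 + -2 = -11
Then: -11 + -5 = -16
4) -16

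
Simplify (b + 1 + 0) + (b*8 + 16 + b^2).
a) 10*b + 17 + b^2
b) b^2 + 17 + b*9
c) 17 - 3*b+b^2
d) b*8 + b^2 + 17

Adding the polynomials and combining like terms:
(b + 1 + 0) + (b*8 + 16 + b^2)
= b^2 + 17 + b*9
b) b^2 + 17 + b*9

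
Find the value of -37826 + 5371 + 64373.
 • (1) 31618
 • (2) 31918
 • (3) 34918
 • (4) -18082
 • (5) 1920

First: -37826 + 5371 = -32455
Then: -32455 + 64373 = 31918
2) 31918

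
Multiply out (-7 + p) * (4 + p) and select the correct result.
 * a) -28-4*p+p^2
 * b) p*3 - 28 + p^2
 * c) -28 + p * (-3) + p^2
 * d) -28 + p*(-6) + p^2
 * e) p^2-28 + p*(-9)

Expanding (-7 + p) * (4 + p):
= -28 + p * (-3) + p^2
c) -28 + p * (-3) + p^2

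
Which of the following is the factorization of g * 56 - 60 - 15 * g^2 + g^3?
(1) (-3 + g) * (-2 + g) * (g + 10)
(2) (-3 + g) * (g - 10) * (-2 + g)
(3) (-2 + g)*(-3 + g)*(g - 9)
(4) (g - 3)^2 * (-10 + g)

We need to factor g * 56 - 60 - 15 * g^2 + g^3.
The factored form is (-3 + g) * (g - 10) * (-2 + g).
2) (-3 + g) * (g - 10) * (-2 + g)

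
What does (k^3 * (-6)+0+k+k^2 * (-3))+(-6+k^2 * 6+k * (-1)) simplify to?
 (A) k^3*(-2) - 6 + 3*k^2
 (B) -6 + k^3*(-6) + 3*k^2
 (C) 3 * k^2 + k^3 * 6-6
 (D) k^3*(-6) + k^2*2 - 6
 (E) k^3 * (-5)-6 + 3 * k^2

Adding the polynomials and combining like terms:
(k^3*(-6) + 0 + k + k^2*(-3)) + (-6 + k^2*6 + k*(-1))
= -6 + k^3*(-6) + 3*k^2
B) -6 + k^3*(-6) + 3*k^2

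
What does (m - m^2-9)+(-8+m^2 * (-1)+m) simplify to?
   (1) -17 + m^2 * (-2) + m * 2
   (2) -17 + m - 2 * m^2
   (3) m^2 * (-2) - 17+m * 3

Adding the polynomials and combining like terms:
(m - m^2 - 9) + (-8 + m^2*(-1) + m)
= -17 + m^2 * (-2) + m * 2
1) -17 + m^2 * (-2) + m * 2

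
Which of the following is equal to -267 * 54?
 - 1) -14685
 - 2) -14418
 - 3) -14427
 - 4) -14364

-267 * 54 = -14418
2) -14418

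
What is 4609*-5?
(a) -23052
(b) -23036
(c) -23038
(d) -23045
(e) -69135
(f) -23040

4609 * -5 = -23045
d) -23045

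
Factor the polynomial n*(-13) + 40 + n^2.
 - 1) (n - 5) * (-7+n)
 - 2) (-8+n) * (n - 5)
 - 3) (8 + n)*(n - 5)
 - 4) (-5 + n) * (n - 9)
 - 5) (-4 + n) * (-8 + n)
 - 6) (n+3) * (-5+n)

We need to factor n*(-13) + 40 + n^2.
The factored form is (-8+n) * (n - 5).
2) (-8+n) * (n - 5)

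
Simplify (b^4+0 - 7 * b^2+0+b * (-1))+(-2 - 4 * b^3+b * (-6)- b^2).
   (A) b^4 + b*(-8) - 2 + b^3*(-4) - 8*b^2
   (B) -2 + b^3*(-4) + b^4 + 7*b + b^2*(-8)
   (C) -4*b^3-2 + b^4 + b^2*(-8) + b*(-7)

Adding the polynomials and combining like terms:
(b^4 + 0 - 7*b^2 + 0 + b*(-1)) + (-2 - 4*b^3 + b*(-6) - b^2)
= -4*b^3-2 + b^4 + b^2*(-8) + b*(-7)
C) -4*b^3-2 + b^4 + b^2*(-8) + b*(-7)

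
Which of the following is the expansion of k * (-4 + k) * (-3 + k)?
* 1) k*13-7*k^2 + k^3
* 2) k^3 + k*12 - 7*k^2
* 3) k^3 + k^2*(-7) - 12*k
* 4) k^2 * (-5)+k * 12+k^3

Expanding k * (-4 + k) * (-3 + k):
= k^3 + k*12 - 7*k^2
2) k^3 + k*12 - 7*k^2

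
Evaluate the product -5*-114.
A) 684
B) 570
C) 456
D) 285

-5 * -114 = 570
B) 570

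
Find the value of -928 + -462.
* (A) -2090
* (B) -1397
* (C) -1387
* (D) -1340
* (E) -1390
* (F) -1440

-928 + -462 = -1390
E) -1390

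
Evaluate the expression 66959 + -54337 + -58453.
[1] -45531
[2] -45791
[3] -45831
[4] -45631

First: 66959 + -54337 = 12622
Then: 12622 + -58453 = -45831
3) -45831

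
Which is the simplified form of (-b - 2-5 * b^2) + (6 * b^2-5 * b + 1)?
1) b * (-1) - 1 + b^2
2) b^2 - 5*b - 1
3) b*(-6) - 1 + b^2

Adding the polynomials and combining like terms:
(-b - 2 - 5*b^2) + (6*b^2 - 5*b + 1)
= b*(-6) - 1 + b^2
3) b*(-6) - 1 + b^2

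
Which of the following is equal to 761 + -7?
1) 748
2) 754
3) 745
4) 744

761 + -7 = 754
2) 754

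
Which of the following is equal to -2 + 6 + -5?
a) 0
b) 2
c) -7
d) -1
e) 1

First: -2 + 6 = 4
Then: 4 + -5 = -1
d) -1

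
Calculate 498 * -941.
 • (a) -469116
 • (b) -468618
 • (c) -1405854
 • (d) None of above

498 * -941 = -468618
b) -468618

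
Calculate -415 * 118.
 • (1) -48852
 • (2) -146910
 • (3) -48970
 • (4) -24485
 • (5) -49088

-415 * 118 = -48970
3) -48970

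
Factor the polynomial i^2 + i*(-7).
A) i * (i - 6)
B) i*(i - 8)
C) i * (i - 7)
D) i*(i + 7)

We need to factor i^2 + i*(-7).
The factored form is i * (i - 7).
C) i * (i - 7)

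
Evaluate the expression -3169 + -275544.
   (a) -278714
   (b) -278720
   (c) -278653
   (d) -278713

-3169 + -275544 = -278713
d) -278713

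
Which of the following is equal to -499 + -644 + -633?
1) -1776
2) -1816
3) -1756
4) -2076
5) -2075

First: -499 + -644 = -1143
Then: -1143 + -633 = -1776
1) -1776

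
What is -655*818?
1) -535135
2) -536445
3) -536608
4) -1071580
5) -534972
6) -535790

-655 * 818 = -535790
6) -535790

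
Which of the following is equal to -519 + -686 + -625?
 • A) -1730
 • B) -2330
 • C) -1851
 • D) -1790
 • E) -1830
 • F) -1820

First: -519 + -686 = -1205
Then: -1205 + -625 = -1830
E) -1830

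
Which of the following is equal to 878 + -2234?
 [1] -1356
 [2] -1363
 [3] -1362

878 + -2234 = -1356
1) -1356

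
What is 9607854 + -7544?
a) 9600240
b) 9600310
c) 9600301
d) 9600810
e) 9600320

9607854 + -7544 = 9600310
b) 9600310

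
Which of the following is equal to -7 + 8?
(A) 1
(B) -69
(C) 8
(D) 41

-7 + 8 = 1
A) 1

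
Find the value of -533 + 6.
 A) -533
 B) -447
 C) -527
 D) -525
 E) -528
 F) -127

-533 + 6 = -527
C) -527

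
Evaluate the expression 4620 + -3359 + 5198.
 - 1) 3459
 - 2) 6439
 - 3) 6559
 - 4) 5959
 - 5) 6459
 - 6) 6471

First: 4620 + -3359 = 1261
Then: 1261 + 5198 = 6459
5) 6459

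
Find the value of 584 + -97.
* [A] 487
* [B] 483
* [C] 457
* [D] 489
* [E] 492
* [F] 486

584 + -97 = 487
A) 487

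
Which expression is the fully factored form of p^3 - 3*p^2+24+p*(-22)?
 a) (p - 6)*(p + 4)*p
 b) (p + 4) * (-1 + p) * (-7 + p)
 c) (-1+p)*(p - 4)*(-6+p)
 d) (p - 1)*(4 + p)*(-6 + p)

We need to factor p^3 - 3*p^2+24+p*(-22).
The factored form is (p - 1)*(4 + p)*(-6 + p).
d) (p - 1)*(4 + p)*(-6 + p)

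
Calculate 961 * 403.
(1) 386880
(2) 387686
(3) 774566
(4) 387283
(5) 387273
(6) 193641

961 * 403 = 387283
4) 387283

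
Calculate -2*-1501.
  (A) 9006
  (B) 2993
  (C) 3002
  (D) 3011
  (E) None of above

-2 * -1501 = 3002
C) 3002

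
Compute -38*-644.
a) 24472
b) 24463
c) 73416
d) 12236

-38 * -644 = 24472
a) 24472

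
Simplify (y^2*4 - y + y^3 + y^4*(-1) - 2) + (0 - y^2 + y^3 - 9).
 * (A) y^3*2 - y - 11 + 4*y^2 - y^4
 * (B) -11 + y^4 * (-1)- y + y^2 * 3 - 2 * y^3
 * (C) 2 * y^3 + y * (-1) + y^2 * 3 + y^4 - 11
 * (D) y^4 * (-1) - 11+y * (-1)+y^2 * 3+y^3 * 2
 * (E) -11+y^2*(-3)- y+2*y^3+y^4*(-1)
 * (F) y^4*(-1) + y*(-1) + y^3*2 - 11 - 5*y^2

Adding the polynomials and combining like terms:
(y^2*4 - y + y^3 + y^4*(-1) - 2) + (0 - y^2 + y^3 - 9)
= y^4 * (-1) - 11+y * (-1)+y^2 * 3+y^3 * 2
D) y^4 * (-1) - 11+y * (-1)+y^2 * 3+y^3 * 2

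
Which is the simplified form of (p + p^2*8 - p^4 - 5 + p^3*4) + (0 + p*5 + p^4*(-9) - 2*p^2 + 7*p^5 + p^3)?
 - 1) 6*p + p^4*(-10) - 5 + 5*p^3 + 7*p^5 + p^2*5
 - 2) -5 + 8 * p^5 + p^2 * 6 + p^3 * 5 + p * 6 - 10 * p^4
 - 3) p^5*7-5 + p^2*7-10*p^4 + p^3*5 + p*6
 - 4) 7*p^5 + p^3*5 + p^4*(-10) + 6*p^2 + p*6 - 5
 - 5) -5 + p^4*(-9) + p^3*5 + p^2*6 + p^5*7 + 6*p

Adding the polynomials and combining like terms:
(p + p^2*8 - p^4 - 5 + p^3*4) + (0 + p*5 + p^4*(-9) - 2*p^2 + 7*p^5 + p^3)
= 7*p^5 + p^3*5 + p^4*(-10) + 6*p^2 + p*6 - 5
4) 7*p^5 + p^3*5 + p^4*(-10) + 6*p^2 + p*6 - 5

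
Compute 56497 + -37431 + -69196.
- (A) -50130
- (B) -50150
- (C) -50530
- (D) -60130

First: 56497 + -37431 = 19066
Then: 19066 + -69196 = -50130
A) -50130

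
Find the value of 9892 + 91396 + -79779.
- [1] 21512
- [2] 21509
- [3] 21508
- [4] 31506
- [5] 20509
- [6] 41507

First: 9892 + 91396 = 101288
Then: 101288 + -79779 = 21509
2) 21509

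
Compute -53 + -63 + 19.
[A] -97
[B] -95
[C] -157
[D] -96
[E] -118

First: -53 + -63 = -116
Then: -116 + 19 = -97
A) -97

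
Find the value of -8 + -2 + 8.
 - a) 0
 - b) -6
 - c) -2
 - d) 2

First: -8 + -2 = -10
Then: -10 + 8 = -2
c) -2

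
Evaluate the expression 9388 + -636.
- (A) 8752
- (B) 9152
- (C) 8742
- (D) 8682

9388 + -636 = 8752
A) 8752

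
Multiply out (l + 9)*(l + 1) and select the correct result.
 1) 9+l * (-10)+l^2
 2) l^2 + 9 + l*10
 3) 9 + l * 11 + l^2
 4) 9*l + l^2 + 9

Expanding (l + 9)*(l + 1):
= l^2 + 9 + l*10
2) l^2 + 9 + l*10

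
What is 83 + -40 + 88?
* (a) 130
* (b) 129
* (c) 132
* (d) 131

First: 83 + -40 = 43
Then: 43 + 88 = 131
d) 131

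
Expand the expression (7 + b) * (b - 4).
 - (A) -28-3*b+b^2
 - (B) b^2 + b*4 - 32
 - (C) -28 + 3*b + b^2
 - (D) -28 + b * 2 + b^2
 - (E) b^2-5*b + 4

Expanding (7 + b) * (b - 4):
= -28 + 3*b + b^2
C) -28 + 3*b + b^2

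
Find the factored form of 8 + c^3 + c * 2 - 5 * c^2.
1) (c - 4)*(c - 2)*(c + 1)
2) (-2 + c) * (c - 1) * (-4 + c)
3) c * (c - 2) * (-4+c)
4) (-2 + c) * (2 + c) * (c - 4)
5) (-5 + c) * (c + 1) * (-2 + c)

We need to factor 8 + c^3 + c * 2 - 5 * c^2.
The factored form is (c - 4)*(c - 2)*(c + 1).
1) (c - 4)*(c - 2)*(c + 1)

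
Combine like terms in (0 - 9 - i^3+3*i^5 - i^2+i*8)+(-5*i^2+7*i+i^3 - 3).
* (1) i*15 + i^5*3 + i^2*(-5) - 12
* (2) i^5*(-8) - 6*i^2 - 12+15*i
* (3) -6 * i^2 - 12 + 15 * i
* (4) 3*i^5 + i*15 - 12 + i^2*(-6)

Adding the polynomials and combining like terms:
(0 - 9 - i^3 + 3*i^5 - i^2 + i*8) + (-5*i^2 + 7*i + i^3 - 3)
= 3*i^5 + i*15 - 12 + i^2*(-6)
4) 3*i^5 + i*15 - 12 + i^2*(-6)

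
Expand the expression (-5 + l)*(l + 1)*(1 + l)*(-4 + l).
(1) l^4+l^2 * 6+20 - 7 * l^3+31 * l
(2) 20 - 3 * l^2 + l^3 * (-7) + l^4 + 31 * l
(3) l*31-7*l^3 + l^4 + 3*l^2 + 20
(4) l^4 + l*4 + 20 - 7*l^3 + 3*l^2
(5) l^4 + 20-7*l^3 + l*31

Expanding (-5 + l)*(l + 1)*(1 + l)*(-4 + l):
= l*31-7*l^3 + l^4 + 3*l^2 + 20
3) l*31-7*l^3 + l^4 + 3*l^2 + 20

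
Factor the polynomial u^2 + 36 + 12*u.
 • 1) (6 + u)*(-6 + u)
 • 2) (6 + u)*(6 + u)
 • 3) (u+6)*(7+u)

We need to factor u^2 + 36 + 12*u.
The factored form is (6 + u)*(6 + u).
2) (6 + u)*(6 + u)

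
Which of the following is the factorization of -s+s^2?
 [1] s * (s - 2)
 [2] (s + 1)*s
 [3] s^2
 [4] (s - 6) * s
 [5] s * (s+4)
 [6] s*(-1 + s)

We need to factor -s+s^2.
The factored form is s*(-1 + s).
6) s*(-1 + s)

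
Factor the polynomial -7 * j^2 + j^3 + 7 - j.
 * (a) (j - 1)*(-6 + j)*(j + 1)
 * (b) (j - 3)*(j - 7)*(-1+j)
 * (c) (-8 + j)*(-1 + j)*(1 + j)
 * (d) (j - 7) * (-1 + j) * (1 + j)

We need to factor -7 * j^2 + j^3 + 7 - j.
The factored form is (j - 7) * (-1 + j) * (1 + j).
d) (j - 7) * (-1 + j) * (1 + j)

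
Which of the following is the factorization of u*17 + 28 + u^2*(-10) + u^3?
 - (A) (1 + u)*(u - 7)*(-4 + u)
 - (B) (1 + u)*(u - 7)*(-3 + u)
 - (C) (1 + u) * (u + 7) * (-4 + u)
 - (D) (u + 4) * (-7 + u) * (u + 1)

We need to factor u*17 + 28 + u^2*(-10) + u^3.
The factored form is (1 + u)*(u - 7)*(-4 + u).
A) (1 + u)*(u - 7)*(-4 + u)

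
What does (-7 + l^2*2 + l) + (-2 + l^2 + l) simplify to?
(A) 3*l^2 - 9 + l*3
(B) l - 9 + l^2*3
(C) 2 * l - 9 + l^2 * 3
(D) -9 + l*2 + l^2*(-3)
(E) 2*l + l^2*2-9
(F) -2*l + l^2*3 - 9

Adding the polynomials and combining like terms:
(-7 + l^2*2 + l) + (-2 + l^2 + l)
= 2 * l - 9 + l^2 * 3
C) 2 * l - 9 + l^2 * 3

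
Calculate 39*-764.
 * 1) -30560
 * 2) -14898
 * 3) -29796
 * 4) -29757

39 * -764 = -29796
3) -29796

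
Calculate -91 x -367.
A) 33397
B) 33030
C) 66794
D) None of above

-91 * -367 = 33397
A) 33397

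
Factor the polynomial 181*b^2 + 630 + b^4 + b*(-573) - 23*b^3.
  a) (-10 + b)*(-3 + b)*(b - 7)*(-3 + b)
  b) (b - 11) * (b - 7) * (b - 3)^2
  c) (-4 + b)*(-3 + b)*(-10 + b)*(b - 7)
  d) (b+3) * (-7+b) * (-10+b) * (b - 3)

We need to factor 181*b^2 + 630 + b^4 + b*(-573) - 23*b^3.
The factored form is (-10 + b)*(-3 + b)*(b - 7)*(-3 + b).
a) (-10 + b)*(-3 + b)*(b - 7)*(-3 + b)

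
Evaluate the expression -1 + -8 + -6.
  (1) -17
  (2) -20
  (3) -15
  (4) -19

First: -1 + -8 = -9
Then: -9 + -6 = -15
3) -15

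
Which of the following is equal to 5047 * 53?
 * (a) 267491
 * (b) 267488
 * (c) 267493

5047 * 53 = 267491
a) 267491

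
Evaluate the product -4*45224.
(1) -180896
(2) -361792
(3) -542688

-4 * 45224 = -180896
1) -180896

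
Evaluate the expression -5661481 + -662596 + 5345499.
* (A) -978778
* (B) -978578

First: -5661481 + -662596 = -6324077
Then: -6324077 + 5345499 = -978578
B) -978578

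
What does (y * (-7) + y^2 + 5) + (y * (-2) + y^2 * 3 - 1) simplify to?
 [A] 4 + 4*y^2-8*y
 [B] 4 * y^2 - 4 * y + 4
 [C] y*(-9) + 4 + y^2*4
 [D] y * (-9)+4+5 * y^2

Adding the polynomials and combining like terms:
(y*(-7) + y^2 + 5) + (y*(-2) + y^2*3 - 1)
= y*(-9) + 4 + y^2*4
C) y*(-9) + 4 + y^2*4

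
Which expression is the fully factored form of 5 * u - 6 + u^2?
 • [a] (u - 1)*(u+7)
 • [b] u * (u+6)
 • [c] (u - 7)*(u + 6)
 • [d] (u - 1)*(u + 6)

We need to factor 5 * u - 6 + u^2.
The factored form is (u - 1)*(u + 6).
d) (u - 1)*(u + 6)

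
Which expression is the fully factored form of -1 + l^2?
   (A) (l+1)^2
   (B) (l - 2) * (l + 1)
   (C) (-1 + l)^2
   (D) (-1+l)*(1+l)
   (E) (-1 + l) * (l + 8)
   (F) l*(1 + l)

We need to factor -1 + l^2.
The factored form is (-1+l)*(1+l).
D) (-1+l)*(1+l)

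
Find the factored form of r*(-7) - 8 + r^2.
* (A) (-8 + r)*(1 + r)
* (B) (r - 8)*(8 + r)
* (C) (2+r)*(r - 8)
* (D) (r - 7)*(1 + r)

We need to factor r*(-7) - 8 + r^2.
The factored form is (-8 + r)*(1 + r).
A) (-8 + r)*(1 + r)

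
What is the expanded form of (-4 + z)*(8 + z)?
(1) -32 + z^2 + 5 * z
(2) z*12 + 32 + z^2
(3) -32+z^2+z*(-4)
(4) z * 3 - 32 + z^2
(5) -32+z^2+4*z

Expanding (-4 + z)*(8 + z):
= -32+z^2+4*z
5) -32+z^2+4*z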